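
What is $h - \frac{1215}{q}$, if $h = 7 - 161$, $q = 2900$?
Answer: $- \frac{89563}{580} \approx -154.42$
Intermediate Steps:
$h = -154$ ($h = 7 - 161 = -154$)
$h - \frac{1215}{q} = -154 - \frac{1215}{2900} = -154 - 1215 \cdot \frac{1}{2900} = -154 - \frac{243}{580} = - \frac{89563}{580}$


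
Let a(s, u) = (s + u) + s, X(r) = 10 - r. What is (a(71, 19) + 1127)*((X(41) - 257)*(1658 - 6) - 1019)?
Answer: -614111960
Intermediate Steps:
a(s, u) = u + 2*s
(a(71, 19) + 1127)*((X(41) - 257)*(1658 - 6) - 1019) = ((19 + 2*71) + 1127)*(((10 - 1*41) - 257)*(1658 - 6) - 1019) = ((19 + 142) + 1127)*(((10 - 41) - 257)*1652 - 1019) = (161 + 1127)*((-31 - 257)*1652 - 1019) = 1288*(-288*1652 - 1019) = 1288*(-475776 - 1019) = 1288*(-476795) = -614111960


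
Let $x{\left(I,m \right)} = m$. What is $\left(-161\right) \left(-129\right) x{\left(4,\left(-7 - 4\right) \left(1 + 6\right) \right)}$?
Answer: $-1599213$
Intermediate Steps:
$\left(-161\right) \left(-129\right) x{\left(4,\left(-7 - 4\right) \left(1 + 6\right) \right)} = \left(-161\right) \left(-129\right) \left(-7 - 4\right) \left(1 + 6\right) = 20769 \left(\left(-11\right) 7\right) = 20769 \left(-77\right) = -1599213$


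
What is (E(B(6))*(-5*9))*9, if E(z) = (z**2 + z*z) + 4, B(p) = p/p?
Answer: -2430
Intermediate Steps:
B(p) = 1
E(z) = 4 + 2*z**2 (E(z) = (z**2 + z**2) + 4 = 2*z**2 + 4 = 4 + 2*z**2)
(E(B(6))*(-5*9))*9 = ((4 + 2*1**2)*(-5*9))*9 = ((4 + 2*1)*(-45))*9 = ((4 + 2)*(-45))*9 = (6*(-45))*9 = -270*9 = -2430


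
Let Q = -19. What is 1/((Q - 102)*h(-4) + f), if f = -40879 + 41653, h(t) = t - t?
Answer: 1/774 ≈ 0.0012920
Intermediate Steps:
h(t) = 0
f = 774
1/((Q - 102)*h(-4) + f) = 1/((-19 - 102)*0 + 774) = 1/(-121*0 + 774) = 1/(0 + 774) = 1/774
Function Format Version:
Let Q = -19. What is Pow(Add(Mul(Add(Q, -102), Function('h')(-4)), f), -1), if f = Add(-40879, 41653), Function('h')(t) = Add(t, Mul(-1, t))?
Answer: Rational(1, 774) ≈ 0.0012920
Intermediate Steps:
Function('h')(t) = 0
f = 774
Pow(Add(Mul(Add(Q, -102), Function('h')(-4)), f), -1) = Pow(Add(Mul(Add(-19, -102), 0), 774), -1) = Pow(Add(Mul(-121, 0), 774), -1) = Pow(Add(0, 774), -1) = Pow(774, -1) = Rational(1, 774)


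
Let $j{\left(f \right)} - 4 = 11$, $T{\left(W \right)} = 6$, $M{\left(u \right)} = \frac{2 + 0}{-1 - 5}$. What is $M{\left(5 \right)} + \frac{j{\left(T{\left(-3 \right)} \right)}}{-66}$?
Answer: $- \frac{37}{66} \approx -0.56061$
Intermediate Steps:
$M{\left(u \right)} = - \frac{1}{3}$ ($M{\left(u \right)} = \frac{2}{-6} = 2 \left(- \frac{1}{6}\right) = - \frac{1}{3}$)
$j{\left(f \right)} = 15$ ($j{\left(f \right)} = 4 + 11 = 15$)
$M{\left(5 \right)} + \frac{j{\left(T{\left(-3 \right)} \right)}}{-66} = - \frac{1}{3} + \frac{15}{-66} = - \frac{1}{3} + 15 \left(- \frac{1}{66}\right) = - \frac{1}{3} - \frac{5}{22} = - \frac{37}{66}$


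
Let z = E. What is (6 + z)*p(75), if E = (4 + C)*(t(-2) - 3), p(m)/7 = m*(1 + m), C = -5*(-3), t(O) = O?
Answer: -3551100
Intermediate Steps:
C = 15
p(m) = 7*m*(1 + m) (p(m) = 7*(m*(1 + m)) = 7*m*(1 + m))
E = -95 (E = (4 + 15)*(-2 - 3) = 19*(-5) = -95)
z = -95
(6 + z)*p(75) = (6 - 95)*(7*75*(1 + 75)) = -623*75*76 = -89*39900 = -3551100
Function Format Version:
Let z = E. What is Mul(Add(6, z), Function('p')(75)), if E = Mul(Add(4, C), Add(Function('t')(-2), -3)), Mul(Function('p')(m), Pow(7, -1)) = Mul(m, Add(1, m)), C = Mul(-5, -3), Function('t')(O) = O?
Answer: -3551100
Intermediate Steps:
C = 15
Function('p')(m) = Mul(7, m, Add(1, m)) (Function('p')(m) = Mul(7, Mul(m, Add(1, m))) = Mul(7, m, Add(1, m)))
E = -95 (E = Mul(Add(4, 15), Add(-2, -3)) = Mul(19, -5) = -95)
z = -95
Mul(Add(6, z), Function('p')(75)) = Mul(Add(6, -95), Mul(7, 75, Add(1, 75))) = Mul(-89, Mul(7, 75, 76)) = Mul(-89, 39900) = -3551100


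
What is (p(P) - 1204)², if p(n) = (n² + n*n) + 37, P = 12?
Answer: 772641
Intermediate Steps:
p(n) = 37 + 2*n² (p(n) = (n² + n²) + 37 = 2*n² + 37 = 37 + 2*n²)
(p(P) - 1204)² = ((37 + 2*12²) - 1204)² = ((37 + 2*144) - 1204)² = ((37 + 288) - 1204)² = (325 - 1204)² = (-879)² = 772641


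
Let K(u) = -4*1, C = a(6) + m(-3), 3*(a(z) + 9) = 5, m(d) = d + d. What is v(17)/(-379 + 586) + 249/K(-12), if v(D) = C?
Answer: -154789/2484 ≈ -62.314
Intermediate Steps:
m(d) = 2*d
a(z) = -22/3 (a(z) = -9 + (⅓)*5 = -9 + 5/3 = -22/3)
C = -40/3 (C = -22/3 + 2*(-3) = -22/3 - 6 = -40/3 ≈ -13.333)
K(u) = -4
v(D) = -40/3
v(17)/(-379 + 586) + 249/K(-12) = -40/(3*(-379 + 586)) + 249/(-4) = -40/3/207 + 249*(-¼) = -40/3*1/207 - 249/4 = -40/621 - 249/4 = -154789/2484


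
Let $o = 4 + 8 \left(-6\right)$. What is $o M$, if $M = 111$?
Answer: $-4884$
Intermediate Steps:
$o = -44$ ($o = 4 - 48 = -44$)
$o M = \left(-44\right) 111 = -4884$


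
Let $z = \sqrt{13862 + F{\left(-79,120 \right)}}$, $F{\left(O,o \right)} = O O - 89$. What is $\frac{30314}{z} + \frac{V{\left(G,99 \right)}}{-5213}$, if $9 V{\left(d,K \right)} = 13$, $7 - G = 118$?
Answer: $- \frac{1}{3609} + \frac{15157 \sqrt{20014}}{10007} \approx 214.28$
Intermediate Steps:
$G = -111$ ($G = 7 - 118 = -111$)
$V{\left(d,K \right)} = \frac{13}{9}$ ($V{\left(d,K \right)} = \frac{1}{9} \cdot 13 = \frac{13}{9}$)
$F{\left(O,o \right)} = -89 + O^{2}$ ($F{\left(O,o \right)} = O^{2} - 89 = -89 + O^{2}$)
$z = \sqrt{20014}$ ($z = \sqrt{13862 - \left(89 - \left(-79\right)^{2}\right)} = \sqrt{13862 + \left(-89 + 6241\right)} = \sqrt{13862 + 6152} = \sqrt{20014} \approx 141.47$)
$\frac{30314}{z} + \frac{V{\left(G,99 \right)}}{-5213} = \frac{30314}{\sqrt{20014}} + \frac{13}{9 \left(-5213\right)} = 30314 \frac{\sqrt{20014}}{20014} + \frac{13}{9} \left(- \frac{1}{5213}\right) = \frac{15157 \sqrt{20014}}{10007} - \frac{1}{3609} = - \frac{1}{3609} + \frac{15157 \sqrt{20014}}{10007}$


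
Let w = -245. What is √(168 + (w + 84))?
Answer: √7 ≈ 2.6458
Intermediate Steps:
√(168 + (w + 84)) = √(168 + (-245 + 84)) = √(168 - 161) = √7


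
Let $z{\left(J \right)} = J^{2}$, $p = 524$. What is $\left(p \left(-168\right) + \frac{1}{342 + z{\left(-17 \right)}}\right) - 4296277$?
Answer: $- \frac{2766498978}{631} \approx -4.3843 \cdot 10^{6}$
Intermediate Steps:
$\left(p \left(-168\right) + \frac{1}{342 + z{\left(-17 \right)}}\right) - 4296277 = \left(524 \left(-168\right) + \frac{1}{342 + \left(-17\right)^{2}}\right) - 4296277 = \left(-88032 + \frac{1}{342 + 289}\right) - 4296277 = \left(-88032 + \frac{1}{631}\right) - 4296277 = - \frac{55548191}{631} - 4296277 = - \frac{2766498978}{631}$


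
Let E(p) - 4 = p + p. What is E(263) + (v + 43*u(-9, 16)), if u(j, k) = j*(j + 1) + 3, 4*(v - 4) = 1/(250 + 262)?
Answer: 7698433/2048 ≈ 3759.0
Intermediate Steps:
v = 8193/2048 (v = 4 + 1/(4*(250 + 262)) = 4 + (1/4)/512 = 4 + (1/4)*(1/512) = 4 + 1/2048 = 8193/2048 ≈ 4.0005)
u(j, k) = 3 + j*(1 + j) (u(j, k) = j*(1 + j) + 3 = 3 + j*(1 + j))
E(p) = 4 + 2*p (E(p) = 4 + (p + p) = 4 + 2*p)
E(263) + (v + 43*u(-9, 16)) = (4 + 2*263) + (8193/2048 + 43*(3 - 9 + (-9)**2)) = (4 + 526) + (8193/2048 + 43*(3 - 9 + 81)) = 530 + (8193/2048 + 43*75) = 530 + (8193/2048 + 3225) = 530 + 6612993/2048 = 7698433/2048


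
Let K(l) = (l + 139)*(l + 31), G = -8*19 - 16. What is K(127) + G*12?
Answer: 40012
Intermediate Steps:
G = -168 (G = -152 - 16 = -168)
K(l) = (31 + l)*(139 + l) (K(l) = (139 + l)*(31 + l) = (31 + l)*(139 + l))
K(127) + G*12 = (4309 + 127² + 170*127) - 168*12 = (4309 + 16129 + 21590) - 2016 = 42028 - 2016 = 40012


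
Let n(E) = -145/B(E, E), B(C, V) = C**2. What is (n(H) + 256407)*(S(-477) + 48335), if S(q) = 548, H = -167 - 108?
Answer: 189575892220018/15125 ≈ 1.2534e+10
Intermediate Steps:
H = -275
n(E) = -145/E**2
(n(H) + 256407)*(S(-477) + 48335) = (-145/(-275)**2 + 256407)*(548 + 48335) = (-145*1/75625 + 256407)*48883 = (-29/15125 + 256407)*48883 = (3878155846/15125)*48883 = 189575892220018/15125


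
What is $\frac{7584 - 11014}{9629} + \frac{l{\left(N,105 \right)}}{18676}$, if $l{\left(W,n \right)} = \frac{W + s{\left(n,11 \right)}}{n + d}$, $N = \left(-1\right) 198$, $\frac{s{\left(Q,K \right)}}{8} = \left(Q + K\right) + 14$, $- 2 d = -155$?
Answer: $- \frac{5841300741}{16409597365} \approx -0.35597$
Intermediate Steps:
$d = \frac{155}{2}$ ($d = \left(- \frac{1}{2}\right) \left(-155\right) = \frac{155}{2} \approx 77.5$)
$s{\left(Q,K \right)} = 112 + 8 K + 8 Q$ ($s{\left(Q,K \right)} = 8 \left(\left(Q + K\right) + 14\right) = 8 \left(\left(K + Q\right) + 14\right) = 8 \left(14 + K + Q\right) = 112 + 8 K + 8 Q$)
$N = -198$
$l{\left(W,n \right)} = \frac{200 + W + 8 n}{\frac{155}{2} + n}$ ($l{\left(W,n \right)} = \frac{W + \left(112 + 8 \cdot 11 + 8 n\right)}{n + \frac{155}{2}} = \frac{W + \left(112 + 88 + 8 n\right)}{\frac{155}{2} + n} = \frac{W + \left(200 + 8 n\right)}{\frac{155}{2} + n} = \frac{200 + W + 8 n}{\frac{155}{2} + n}$)
$\frac{7584 - 11014}{9629} + \frac{l{\left(N,105 \right)}}{18676} = \frac{7584 - 11014}{9629} + \frac{2 \frac{1}{155 + 2 \cdot 105} \left(200 - 198 + 8 \cdot 105\right)}{18676} = \left(7584 - 11014\right) \frac{1}{9629} + \frac{2 \left(200 - 198 + 840\right)}{155 + 210} \cdot \frac{1}{18676} = \left(-3430\right) \frac{1}{9629} + 2 \cdot \frac{1}{365} \cdot 842 \cdot \frac{1}{18676} = - \frac{3430}{9629} + 2 \cdot \frac{1}{365} \cdot 842 \cdot \frac{1}{18676} = - \frac{3430}{9629} + \frac{1684}{365} \cdot \frac{1}{18676} = - \frac{3430}{9629} + \frac{421}{1704185} = - \frac{5841300741}{16409597365}$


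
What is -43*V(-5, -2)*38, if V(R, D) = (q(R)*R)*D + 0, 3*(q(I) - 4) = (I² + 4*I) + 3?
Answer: -326800/3 ≈ -1.0893e+5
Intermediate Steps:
q(I) = 5 + I²/3 + 4*I/3 (q(I) = 4 + ((I² + 4*I) + 3)/3 = 4 + (3 + I² + 4*I)/3 = 4 + (1 + I²/3 + 4*I/3) = 5 + I²/3 + 4*I/3)
V(R, D) = D*R*(5 + R²/3 + 4*R/3) (V(R, D) = ((5 + R²/3 + 4*R/3)*R)*D + 0 = (R*(5 + R²/3 + 4*R/3))*D + 0 = D*R*(5 + R²/3 + 4*R/3) + 0 = D*R*(5 + R²/3 + 4*R/3))
-43*V(-5, -2)*38 = -43*(-2)*(-5)*(15 + (-5)² + 4*(-5))/3*38 = -43*(-2)*(-5)*(15 + 25 - 20)/3*38 = -43*(-2)*(-5)*20/3*38 = -43*200/3*38 = -8600/3*38 = -326800/3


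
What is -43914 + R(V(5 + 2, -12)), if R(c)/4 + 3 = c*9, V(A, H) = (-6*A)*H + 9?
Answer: -25458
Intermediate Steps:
V(A, H) = 9 - 6*A*H (V(A, H) = -6*A*H + 9 = 9 - 6*A*H)
R(c) = -12 + 36*c (R(c) = -12 + 4*(c*9) = -12 + 4*(9*c) = -12 + 36*c)
-43914 + R(V(5 + 2, -12)) = -43914 + (-12 + 36*(9 - 6*(5 + 2)*(-12))) = -43914 + (-12 + 36*(9 - 6*7*(-12))) = -43914 + (-12 + 36*(9 + 504)) = -43914 + (-12 + 36*513) = -43914 + (-12 + 18468) = -43914 + 18456 = -25458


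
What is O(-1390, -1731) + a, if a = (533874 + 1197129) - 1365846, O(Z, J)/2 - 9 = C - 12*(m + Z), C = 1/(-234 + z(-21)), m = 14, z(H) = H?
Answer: 101540743/255 ≈ 3.9820e+5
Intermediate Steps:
C = -1/255 (C = 1/(-234 - 21) = 1/(-255) = -1/255 ≈ -0.0039216)
O(Z, J) = -81092/255 - 24*Z (O(Z, J) = 18 + 2*(-1/255 - 12*(14 + Z)) = 18 + 2*(-1/255 - (168 + 12*Z)) = 18 + 2*(-1/255 + (-168 - 12*Z)) = 18 + 2*(-42841/255 - 12*Z) = 18 + (-85682/255 - 24*Z) = -81092/255 - 24*Z)
a = 365157 (a = 1731003 - 1365846 = 365157)
O(-1390, -1731) + a = (-81092/255 - 24*(-1390)) + 365157 = (-81092/255 + 33360) + 365157 = 8425708/255 + 365157 = 101540743/255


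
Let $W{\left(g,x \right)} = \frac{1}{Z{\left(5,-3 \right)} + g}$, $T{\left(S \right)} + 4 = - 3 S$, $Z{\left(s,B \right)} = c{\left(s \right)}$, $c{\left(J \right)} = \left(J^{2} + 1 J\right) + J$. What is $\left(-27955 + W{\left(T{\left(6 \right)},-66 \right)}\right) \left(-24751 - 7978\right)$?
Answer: $\frac{11894176806}{13} \approx 9.1494 \cdot 10^{8}$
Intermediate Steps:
$c{\left(J \right)} = J^{2} + 2 J$ ($c{\left(J \right)} = \left(J^{2} + J\right) + J = \left(J + J^{2}\right) + J = J^{2} + 2 J$)
$Z{\left(s,B \right)} = s \left(2 + s\right)$
$T{\left(S \right)} = -4 - 3 S$
$W{\left(g,x \right)} = \frac{1}{35 + g}$ ($W{\left(g,x \right)} = \frac{1}{5 \left(2 + 5\right) + g} = \frac{1}{5 \cdot 7 + g} = \frac{1}{35 + g}$)
$\left(-27955 + W{\left(T{\left(6 \right)},-66 \right)}\right) \left(-24751 - 7978\right) = \left(-27955 + \frac{1}{35 - 22}\right) \left(-24751 - 7978\right) = \left(-27955 + \frac{1}{35 - 22}\right) \left(-32729\right) = \left(-27955 + \frac{1}{13}\right) \left(-32729\right) = \left(- \frac{363414}{13}\right) \left(-32729\right) = \frac{11894176806}{13}$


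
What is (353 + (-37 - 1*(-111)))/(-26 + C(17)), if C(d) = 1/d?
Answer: -1037/63 ≈ -16.460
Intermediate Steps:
(353 + (-37 - 1*(-111)))/(-26 + C(17)) = (353 + (-37 - 1*(-111)))/(-26 + 1/17) = (353 + (-37 + 111))/(-26 + 1/17) = (353 + 74)/(-441/17) = 427*(-17/441) = -1037/63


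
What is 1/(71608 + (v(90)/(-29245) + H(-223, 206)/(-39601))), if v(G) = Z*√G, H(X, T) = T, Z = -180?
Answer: 1920910211618362444501/137552528441114843468455682 - 247661039339523*√10/68776264220557421734227841 ≈ 1.3965e-5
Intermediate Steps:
v(G) = -180*√G
1/(71608 + (v(90)/(-29245) + H(-223, 206)/(-39601))) = 1/(71608 + (-540*√10/(-29245) + 206/(-39601))) = 1/(71608 + (-540*√10*(-1/29245) + 206*(-1/39601))) = 1/(71608 + (-540*√10*(-1/29245) - 206/39601)) = 1/(71608 + (108*√10/5849 - 206/39601)) = 1/(71608 + (-206/39601 + 108*√10/5849)) = 1/(2835748202/39601 + 108*√10/5849)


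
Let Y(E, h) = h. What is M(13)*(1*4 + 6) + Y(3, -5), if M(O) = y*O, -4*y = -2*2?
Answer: 125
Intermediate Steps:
y = 1 (y = -(-1)*2/2 = -¼*(-4) = 1)
M(O) = O (M(O) = 1*O = O)
M(13)*(1*4 + 6) + Y(3, -5) = 13*(1*4 + 6) - 5 = 13*(4 + 6) - 5 = 13*10 - 5 = 130 - 5 = 125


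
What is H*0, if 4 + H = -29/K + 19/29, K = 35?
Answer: 0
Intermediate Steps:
H = -4236/1015 (H = -4 + (-29/35 + 19/29) = -4 - 176/1015 = -4236/1015 ≈ -4.1734)
H*0 = -4236/1015*0 = 0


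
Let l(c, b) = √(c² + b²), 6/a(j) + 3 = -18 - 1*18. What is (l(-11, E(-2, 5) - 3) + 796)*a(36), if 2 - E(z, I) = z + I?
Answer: -1592/13 - 2*√137/13 ≈ -124.26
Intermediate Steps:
E(z, I) = 2 - I - z (E(z, I) = 2 - (z + I) = 2 - (I + z) = 2 + (-I - z) = 2 - I - z)
a(j) = -2/13 (a(j) = 6/(-3 + (-18 - 1*18)) = 6/(-3 + (-18 - 18)) = 6/(-3 - 36) = 6/(-39) = 6*(-1/39) = -2/13)
l(c, b) = √(b² + c²)
(l(-11, E(-2, 5) - 3) + 796)*a(36) = (√(((2 - 1*5 - 1*(-2)) - 3)² + (-11)²) + 796)*(-2/13) = (√(((2 - 5 + 2) - 3)² + 121) + 796)*(-2/13) = (√((-1 - 3)² + 121) + 796)*(-2/13) = (√((-4)² + 121) + 796)*(-2/13) = (√(16 + 121) + 796)*(-2/13) = (√137 + 796)*(-2/13) = (796 + √137)*(-2/13) = -1592/13 - 2*√137/13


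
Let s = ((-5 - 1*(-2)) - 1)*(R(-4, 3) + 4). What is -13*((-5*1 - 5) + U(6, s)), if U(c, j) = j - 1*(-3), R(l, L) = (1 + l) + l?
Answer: -65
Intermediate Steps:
R(l, L) = 1 + 2*l
s = 12 (s = ((-5 - 1*(-2)) - 1)*((1 + 2*(-4)) + 4) = ((-5 + 2) - 1)*((1 - 8) + 4) = (-3 - 1)*(-7 + 4) = -4*(-3) = 12)
U(c, j) = 3 + j (U(c, j) = j + 3 = 3 + j)
-13*((-5*1 - 5) + U(6, s)) = -13*((-5*1 - 5) + (3 + 12)) = -13*((-5 - 5) + 15) = -13*(-10 + 15) = -13*5 = -65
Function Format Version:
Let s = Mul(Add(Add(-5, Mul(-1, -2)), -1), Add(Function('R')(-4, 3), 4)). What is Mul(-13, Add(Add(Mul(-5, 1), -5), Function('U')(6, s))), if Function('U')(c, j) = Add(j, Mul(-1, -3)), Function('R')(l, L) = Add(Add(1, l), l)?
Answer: -65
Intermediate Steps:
Function('R')(l, L) = Add(1, Mul(2, l))
s = 12 (s = Mul(Add(Add(-5, Mul(-1, -2)), -1), Add(Add(1, Mul(2, -4)), 4)) = Mul(Add(Add(-5, 2), -1), Add(Add(1, -8), 4)) = Mul(Add(-3, -1), Add(-7, 4)) = Mul(-4, -3) = 12)
Function('U')(c, j) = Add(3, j) (Function('U')(c, j) = Add(j, 3) = Add(3, j))
Mul(-13, Add(Add(Mul(-5, 1), -5), Function('U')(6, s))) = Mul(-13, Add(Add(Mul(-5, 1), -5), Add(3, 12))) = Mul(-13, Add(Add(-5, -5), 15)) = Mul(-13, Add(-10, 15)) = Mul(-13, 5) = -65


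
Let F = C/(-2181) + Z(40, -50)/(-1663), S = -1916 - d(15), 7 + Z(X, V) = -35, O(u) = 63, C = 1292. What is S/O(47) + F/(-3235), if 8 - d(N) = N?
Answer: -7466281513741/246400448805 ≈ -30.301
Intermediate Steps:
d(N) = 8 - N
Z(X, V) = -42 (Z(X, V) = -7 - 35 = -42)
S = -1909 (S = -1916 - (8 - 1*15) = -1916 - (8 - 15) = -1916 - 1*(-7) = -1916 + 7 = -1909)
F = -2056994/3627003 (F = 1292/(-2181) - 42/(-1663) = 1292*(-1/2181) - 42*(-1/1663) = -1292/2181 + 42/1663 = -2056994/3627003 ≈ -0.56713)
S/O(47) + F/(-3235) = -1909/63 - 2056994/3627003/(-3235) = -1909*1/63 - 2056994/3627003*(-1/3235) = -1909/63 + 2056994/11733354705 = -7466281513741/246400448805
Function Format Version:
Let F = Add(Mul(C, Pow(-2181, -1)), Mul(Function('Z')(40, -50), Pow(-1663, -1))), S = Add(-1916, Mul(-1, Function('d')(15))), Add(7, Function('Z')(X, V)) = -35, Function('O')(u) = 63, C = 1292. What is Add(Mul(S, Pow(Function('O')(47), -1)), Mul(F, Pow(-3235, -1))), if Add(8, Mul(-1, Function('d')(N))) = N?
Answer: Rational(-7466281513741, 246400448805) ≈ -30.301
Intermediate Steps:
Function('d')(N) = Add(8, Mul(-1, N))
Function('Z')(X, V) = -42 (Function('Z')(X, V) = Add(-7, -35) = -42)
S = -1909 (S = Add(-1916, Mul(-1, Add(8, Mul(-1, 15)))) = Add(-1916, Mul(-1, Add(8, -15))) = Add(-1916, Mul(-1, -7)) = Add(-1916, 7) = -1909)
F = Rational(-2056994, 3627003) (F = Add(Mul(1292, Pow(-2181, -1)), Mul(-42, Pow(-1663, -1))) = Add(Mul(1292, Rational(-1, 2181)), Mul(-42, Rational(-1, 1663))) = Add(Rational(-1292, 2181), Rational(42, 1663)) = Rational(-2056994, 3627003) ≈ -0.56713)
Add(Mul(S, Pow(Function('O')(47), -1)), Mul(F, Pow(-3235, -1))) = Add(Mul(-1909, Pow(63, -1)), Mul(Rational(-2056994, 3627003), Pow(-3235, -1))) = Add(Mul(-1909, Rational(1, 63)), Mul(Rational(-2056994, 3627003), Rational(-1, 3235))) = Add(Rational(-1909, 63), Rational(2056994, 11733354705)) = Rational(-7466281513741, 246400448805)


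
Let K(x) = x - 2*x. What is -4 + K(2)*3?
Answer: -10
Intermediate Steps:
K(x) = -x
-4 + K(2)*3 = -4 - 1*2*3 = -4 - 2*3 = -4 - 6 = -10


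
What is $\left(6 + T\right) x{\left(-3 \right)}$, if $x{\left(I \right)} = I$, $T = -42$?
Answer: $108$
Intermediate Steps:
$\left(6 + T\right) x{\left(-3 \right)} = \left(6 - 42\right) \left(-3\right) = \left(-36\right) \left(-3\right) = 108$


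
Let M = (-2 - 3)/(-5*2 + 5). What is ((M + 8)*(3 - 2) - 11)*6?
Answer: -12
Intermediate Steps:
M = 1 (M = -5/(-10 + 5) = -5/(-5) = -5*(-⅕) = 1)
((M + 8)*(3 - 2) - 11)*6 = ((1 + 8)*(3 - 2) - 11)*6 = (9*1 - 11)*6 = (9 - 11)*6 = -2*6 = -12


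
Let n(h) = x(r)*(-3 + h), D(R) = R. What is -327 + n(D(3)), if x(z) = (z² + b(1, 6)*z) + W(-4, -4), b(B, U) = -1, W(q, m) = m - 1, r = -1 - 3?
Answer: -327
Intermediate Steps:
r = -4
W(q, m) = -1 + m
x(z) = -5 + z² - z (x(z) = (z² - z) + (-1 - 4) = (z² - z) - 5 = -5 + z² - z)
n(h) = -45 + 15*h (n(h) = (-5 + (-4)² - 1*(-4))*(-3 + h) = (-5 + 16 + 4)*(-3 + h) = 15*(-3 + h) = -45 + 15*h)
-327 + n(D(3)) = -327 + (-45 + 15*3) = -327 + (-45 + 45) = -327 + 0 = -327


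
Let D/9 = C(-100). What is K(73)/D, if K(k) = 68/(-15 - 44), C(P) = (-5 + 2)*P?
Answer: -17/39825 ≈ -0.00042687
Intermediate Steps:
C(P) = -3*P
D = 2700 (D = 9*(-3*(-100)) = 9*300 = 2700)
K(k) = -68/59 (K(k) = 68/(-59) = 68*(-1/59) = -68/59)
K(73)/D = -68/59/2700 = -68/59*1/2700 = -17/39825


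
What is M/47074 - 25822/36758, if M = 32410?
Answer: -6054512/432586523 ≈ -0.013996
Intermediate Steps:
M/47074 - 25822/36758 = 32410/47074 - 25822/36758 = 32410*(1/47074) - 25822*1/36758 = 16205/23537 - 12911/18379 = -6054512/432586523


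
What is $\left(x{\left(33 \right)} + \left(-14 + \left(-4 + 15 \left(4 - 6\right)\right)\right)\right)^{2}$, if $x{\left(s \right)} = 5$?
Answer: $1849$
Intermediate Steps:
$\left(x{\left(33 \right)} + \left(-14 + \left(-4 + 15 \left(4 - 6\right)\right)\right)\right)^{2} = \left(5 + \left(-14 + \left(-4 + 15 \left(4 - 6\right)\right)\right)\right)^{2} = \left(5 + \left(-14 + \left(-4 + 15 \left(-2\right)\right)\right)\right)^{2} = \left(5 - 48\right)^{2} = \left(-43\right)^{2} = 1849$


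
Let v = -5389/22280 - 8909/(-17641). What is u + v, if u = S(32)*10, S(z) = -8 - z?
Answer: -2662935031/6661720 ≈ -399.74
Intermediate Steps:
u = -400 (u = (-8 - 1*32)*10 = (-8 - 32)*10 = -40*10 = -400)
v = 1752969/6661720 (v = -5389*1/22280 - 8909*(-1/17641) = -5389/22280 + 151/299 = 1752969/6661720 ≈ 0.26314)
u + v = -400 + 1752969/6661720 = -2662935031/6661720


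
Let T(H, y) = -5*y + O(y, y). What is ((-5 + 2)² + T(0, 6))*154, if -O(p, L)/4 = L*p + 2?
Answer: -26642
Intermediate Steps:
O(p, L) = -8 - 4*L*p (O(p, L) = -4*(L*p + 2) = -4*(2 + L*p) = -8 - 4*L*p)
T(H, y) = -8 - 5*y - 4*y² (T(H, y) = -5*y + (-8 - 4*y*y) = -5*y + (-8 - 4*y²) = -8 - 5*y - 4*y²)
((-5 + 2)² + T(0, 6))*154 = ((-5 + 2)² + (-8 - 5*6 - 4*6²))*154 = ((-3)² + (-8 - 30 - 4*36))*154 = (9 + (-8 - 30 - 144))*154 = (9 - 182)*154 = -173*154 = -26642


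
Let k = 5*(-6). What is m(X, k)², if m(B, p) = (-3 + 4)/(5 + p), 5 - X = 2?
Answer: 1/625 ≈ 0.0016000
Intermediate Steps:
X = 3 (X = 5 - 1*2 = 5 - 2 = 3)
k = -30
m(B, p) = 1/(5 + p)
m(X, k)² = (1/(5 - 30))² = (1/(-25))² = (-1/25)² = 1/625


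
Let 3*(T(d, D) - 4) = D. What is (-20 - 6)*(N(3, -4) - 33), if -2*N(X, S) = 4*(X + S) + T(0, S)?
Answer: 2522/3 ≈ 840.67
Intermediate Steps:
T(d, D) = 4 + D/3
N(X, S) = -2 - 2*X - 13*S/6 (N(X, S) = -(4*(X + S) + (4 + S/3))/2 = -(4*(S + X) + (4 + S/3))/2 = -((4*S + 4*X) + (4 + S/3))/2 = -(4 + 4*X + 13*S/3)/2 = -2 - 2*X - 13*S/6)
(-20 - 6)*(N(3, -4) - 33) = (-20 - 6)*((-2 - 2*3 - 13/6*(-4)) - 33) = -26*((-2 - 6 + 26/3) - 33) = -26*(⅔ - 33) = -26*(-97/3) = 2522/3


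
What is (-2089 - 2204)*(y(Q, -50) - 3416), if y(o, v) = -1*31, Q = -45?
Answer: 14797971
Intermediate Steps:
y(o, v) = -31
(-2089 - 2204)*(y(Q, -50) - 3416) = (-2089 - 2204)*(-31 - 3416) = -4293*(-3447) = 14797971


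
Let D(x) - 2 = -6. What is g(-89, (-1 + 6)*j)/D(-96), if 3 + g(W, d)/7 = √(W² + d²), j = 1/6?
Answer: 21/4 - 7*√285181/24 ≈ -150.51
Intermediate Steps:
j = ⅙ ≈ 0.16667
D(x) = -4 (D(x) = 2 - 6 = -4)
g(W, d) = -21 + 7*√(W² + d²)
g(-89, (-1 + 6)*j)/D(-96) = (-21 + 7*√((-89)² + ((-1 + 6)*(⅙))²))/(-4) = (-21 + 7*√(7921 + (5*(⅙))²))*(-¼) = (-21 + 7*√(7921 + (⅚)²))*(-¼) = (-21 + 7*√(7921 + 25/36))*(-¼) = (-21 + 7*√(285181/36))*(-¼) = (-21 + 7*(√285181/6))*(-¼) = (-21 + 7*√285181/6)*(-¼) = 21/4 - 7*√285181/24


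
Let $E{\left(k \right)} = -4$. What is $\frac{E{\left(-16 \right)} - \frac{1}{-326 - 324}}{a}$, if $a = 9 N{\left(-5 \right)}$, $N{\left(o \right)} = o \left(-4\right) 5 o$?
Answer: $\frac{2599}{2925000} \approx 0.00088855$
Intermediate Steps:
$N{\left(o \right)} = - 20 o^{2}$ ($N{\left(o \right)} = - 4 o 5 o = - 20 o^{2}$)
$a = -4500$ ($a = 9 \left(- 20 \left(-5\right)^{2}\right) = 9 \left(\left(-20\right) 25\right) = 9 \left(-500\right) = -4500$)
$\frac{E{\left(-16 \right)} - \frac{1}{-326 - 324}}{a} = \frac{-4 - \frac{1}{-326 - 324}}{-4500} = \left(-4 - \frac{1}{-650}\right) \left(- \frac{1}{4500}\right) = \left(-4 - - \frac{1}{650}\right) \left(- \frac{1}{4500}\right) = \left(-4 + \frac{1}{650}\right) \left(- \frac{1}{4500}\right) = \left(- \frac{2599}{650}\right) \left(- \frac{1}{4500}\right) = \frac{2599}{2925000}$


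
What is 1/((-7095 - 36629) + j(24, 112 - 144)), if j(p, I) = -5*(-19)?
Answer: -1/43629 ≈ -2.2921e-5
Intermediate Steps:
j(p, I) = 95
1/((-7095 - 36629) + j(24, 112 - 144)) = 1/((-7095 - 36629) + 95) = 1/(-43724 + 95) = 1/(-43629) = -1/43629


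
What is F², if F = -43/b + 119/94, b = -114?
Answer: 19377604/7177041 ≈ 2.6999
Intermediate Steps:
F = 4402/2679 (F = -43/(-114) + 119/94 = -43*(-1/114) + 119*(1/94) = 43/114 + 119/94 = 4402/2679 ≈ 1.6432)
F² = (4402/2679)² = 19377604/7177041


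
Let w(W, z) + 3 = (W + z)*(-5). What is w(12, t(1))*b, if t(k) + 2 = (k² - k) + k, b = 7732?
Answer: -448456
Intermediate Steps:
t(k) = -2 + k² (t(k) = -2 + ((k² - k) + k) = -2 + k²)
w(W, z) = -3 - 5*W - 5*z (w(W, z) = -3 + (W + z)*(-5) = -3 + (-5*W - 5*z) = -3 - 5*W - 5*z)
w(12, t(1))*b = (-3 - 5*12 - 5*(-2 + 1²))*7732 = (-3 - 60 - 5*(-2 + 1))*7732 = (-3 - 60 - 5*(-1))*7732 = (-3 - 60 + 5)*7732 = -58*7732 = -448456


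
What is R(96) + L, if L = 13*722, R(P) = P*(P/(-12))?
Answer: 8618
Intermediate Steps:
R(P) = -P**2/12 (R(P) = P*(P*(-1/12)) = P*(-P/12) = -P**2/12)
L = 9386
R(96) + L = -1/12*96**2 + 9386 = -1/12*9216 + 9386 = -768 + 9386 = 8618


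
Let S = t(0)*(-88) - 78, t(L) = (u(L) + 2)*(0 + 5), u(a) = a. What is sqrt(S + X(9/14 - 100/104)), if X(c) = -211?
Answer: I*sqrt(1169) ≈ 34.191*I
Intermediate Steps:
t(L) = 10 + 5*L (t(L) = (L + 2)*(0 + 5) = (2 + L)*5 = 10 + 5*L)
S = -958 (S = (10 + 5*0)*(-88) - 78 = (10 + 0)*(-88) - 78 = 10*(-88) - 78 = -880 - 78 = -958)
sqrt(S + X(9/14 - 100/104)) = sqrt(-958 - 211) = sqrt(-1169) = I*sqrt(1169)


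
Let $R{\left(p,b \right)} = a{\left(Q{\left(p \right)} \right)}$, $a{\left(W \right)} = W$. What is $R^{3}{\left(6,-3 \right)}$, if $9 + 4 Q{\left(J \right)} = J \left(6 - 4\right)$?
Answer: $\frac{27}{64} \approx 0.42188$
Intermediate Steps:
$Q{\left(J \right)} = - \frac{9}{4} + \frac{J}{2}$ ($Q{\left(J \right)} = - \frac{9}{4} + \frac{J \left(6 - 4\right)}{4} = - \frac{9}{4} + \frac{J 2}{4} = - \frac{9}{4} + \frac{2 J}{4} = - \frac{9}{4} + \frac{J}{2}$)
$R{\left(p,b \right)} = - \frac{9}{4} + \frac{p}{2}$
$R^{3}{\left(6,-3 \right)} = \left(- \frac{9}{4} + \frac{1}{2} \cdot 6\right)^{3} = \left(- \frac{9}{4} + 3\right)^{3} = \left(\frac{3}{4}\right)^{3} = \frac{27}{64}$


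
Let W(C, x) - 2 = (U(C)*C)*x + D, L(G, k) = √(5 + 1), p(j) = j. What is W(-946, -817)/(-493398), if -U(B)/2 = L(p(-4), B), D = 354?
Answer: -178/246699 + 772882*√6/246699 ≈ 7.6733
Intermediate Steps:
L(G, k) = √6
U(B) = -2*√6
W(C, x) = 356 - 2*C*x*√6 (W(C, x) = 2 + (((-2*√6)*C)*x + 354) = 2 + ((-2*C*√6)*x + 354) = 2 + (-2*C*x*√6 + 354) = 2 + (354 - 2*C*x*√6) = 356 - 2*C*x*√6)
W(-946, -817)/(-493398) = (356 - 2*(-946)*(-817)*√6)/(-493398) = (356 - 1545764*√6)*(-1/493398) = -178/246699 + 772882*√6/246699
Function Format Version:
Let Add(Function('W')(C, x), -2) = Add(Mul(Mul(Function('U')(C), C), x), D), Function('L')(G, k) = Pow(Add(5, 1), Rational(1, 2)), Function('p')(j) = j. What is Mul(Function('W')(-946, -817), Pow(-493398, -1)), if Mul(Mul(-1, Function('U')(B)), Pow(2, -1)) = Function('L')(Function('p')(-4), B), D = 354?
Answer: Add(Rational(-178, 246699), Mul(Rational(772882, 246699), Pow(6, Rational(1, 2)))) ≈ 7.6733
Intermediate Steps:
Function('L')(G, k) = Pow(6, Rational(1, 2))
Function('U')(B) = Mul(-2, Pow(6, Rational(1, 2)))
Function('W')(C, x) = Add(356, Mul(-2, C, x, Pow(6, Rational(1, 2)))) (Function('W')(C, x) = Add(2, Add(Mul(Mul(Mul(-2, Pow(6, Rational(1, 2))), C), x), 354)) = Add(2, Add(Mul(Mul(-2, C, Pow(6, Rational(1, 2))), x), 354)) = Add(2, Add(Mul(-2, C, x, Pow(6, Rational(1, 2))), 354)) = Add(2, Add(354, Mul(-2, C, x, Pow(6, Rational(1, 2))))) = Add(356, Mul(-2, C, x, Pow(6, Rational(1, 2)))))
Mul(Function('W')(-946, -817), Pow(-493398, -1)) = Mul(Add(356, Mul(-2, -946, -817, Pow(6, Rational(1, 2)))), Pow(-493398, -1)) = Mul(Add(356, Mul(-1545764, Pow(6, Rational(1, 2)))), Rational(-1, 493398)) = Add(Rational(-178, 246699), Mul(Rational(772882, 246699), Pow(6, Rational(1, 2))))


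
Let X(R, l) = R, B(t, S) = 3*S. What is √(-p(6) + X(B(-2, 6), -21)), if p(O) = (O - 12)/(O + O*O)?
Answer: √889/7 ≈ 4.2594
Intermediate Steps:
p(O) = (-12 + O)/(O + O²)
√(-p(6) + X(B(-2, 6), -21)) = √(-(-12 + 6)/(6*(1 + 6)) + 3*6) = √(-(-6)/(6*7) + 18) = √(-1*(-⅐) + 18) = √(⅐ + 18) = √(127/7) = √889/7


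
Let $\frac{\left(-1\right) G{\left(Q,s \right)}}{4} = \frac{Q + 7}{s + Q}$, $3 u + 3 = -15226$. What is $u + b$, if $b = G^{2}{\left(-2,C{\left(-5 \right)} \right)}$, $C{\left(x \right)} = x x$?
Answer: $- \frac{8054941}{1587} \approx -5075.6$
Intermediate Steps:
$u = - \frac{15229}{3}$ ($u = -1 + \frac{1}{3} \left(-15226\right) = -1 - \frac{15226}{3} = - \frac{15229}{3} \approx -5076.3$)
$C{\left(x \right)} = x^{2}$
$G{\left(Q,s \right)} = - \frac{4 \left(7 + Q\right)}{Q + s}$ ($G{\left(Q,s \right)} = - 4 \frac{Q + 7}{s + Q} = - 4 \frac{7 + Q}{Q + s} = - \frac{4 \left(7 + Q\right)}{Q + s}$)
$b = \frac{400}{529}$ ($b = \left(\frac{4 \left(-7 - -2\right)}{-2 + \left(-5\right)^{2}}\right)^{2} = \left(\frac{4 \left(-7 + 2\right)}{-2 + 25}\right)^{2} = \left(4 \cdot \frac{1}{23} \left(-5\right)\right)^{2} = \left(- \frac{20}{23}\right)^{2} = \frac{400}{529} \approx 0.75614$)
$u + b = - \frac{15229}{3} + \frac{400}{529} = - \frac{8054941}{1587}$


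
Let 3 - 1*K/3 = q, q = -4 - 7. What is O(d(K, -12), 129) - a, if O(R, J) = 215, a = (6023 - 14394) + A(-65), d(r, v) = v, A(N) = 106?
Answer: 8480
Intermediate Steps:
q = -11
K = 42 (K = 9 - 3*(-11) = 9 + 33 = 42)
a = -8265 (a = (6023 - 14394) + 106 = -8371 + 106 = -8265)
O(d(K, -12), 129) - a = 215 - 1*(-8265) = 215 + 8265 = 8480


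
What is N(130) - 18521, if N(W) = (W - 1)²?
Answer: -1880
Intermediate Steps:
N(W) = (-1 + W)²
N(130) - 18521 = (-1 + 130)² - 18521 = 129² - 18521 = 16641 - 18521 = -1880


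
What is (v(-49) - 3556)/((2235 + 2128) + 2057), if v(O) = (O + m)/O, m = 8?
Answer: -174203/314580 ≈ -0.55376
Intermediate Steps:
v(O) = (8 + O)/O (v(O) = (O + 8)/O = (8 + O)/O)
(v(-49) - 3556)/((2235 + 2128) + 2057) = ((8 - 49)/(-49) - 3556)/((2235 + 2128) + 2057) = (-1/49*(-41) - 3556)/(4363 + 2057) = (41/49 - 3556)/6420 = -174203/49*1/6420 = -174203/314580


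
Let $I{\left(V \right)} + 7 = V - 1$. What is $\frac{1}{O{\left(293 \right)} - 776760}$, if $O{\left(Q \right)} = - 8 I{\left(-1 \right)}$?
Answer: $- \frac{1}{776688} \approx -1.2875 \cdot 10^{-6}$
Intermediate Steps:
$I{\left(V \right)} = -8 + V$ ($I{\left(V \right)} = -7 + \left(V - 1\right) = -7 + \left(-1 + V\right) = -8 + V$)
$O{\left(Q \right)} = 72$ ($O{\left(Q \right)} = - 8 \left(-8 - 1\right) = \left(-8\right) \left(-9\right) = 72$)
$\frac{1}{O{\left(293 \right)} - 776760} = \frac{1}{72 - 776760} = \frac{1}{-776688} = - \frac{1}{776688}$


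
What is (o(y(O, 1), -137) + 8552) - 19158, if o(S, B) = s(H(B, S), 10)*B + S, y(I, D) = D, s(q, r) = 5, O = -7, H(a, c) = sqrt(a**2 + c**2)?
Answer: -11290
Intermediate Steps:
o(S, B) = S + 5*B (o(S, B) = 5*B + S = S + 5*B)
(o(y(O, 1), -137) + 8552) - 19158 = ((1 + 5*(-137)) + 8552) - 19158 = ((1 - 685) + 8552) - 19158 = (-684 + 8552) - 19158 = 7868 - 19158 = -11290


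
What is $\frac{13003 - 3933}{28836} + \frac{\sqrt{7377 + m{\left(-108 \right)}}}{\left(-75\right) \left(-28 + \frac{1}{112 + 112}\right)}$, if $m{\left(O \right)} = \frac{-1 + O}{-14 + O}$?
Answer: $\frac{4535}{14418} + \frac{112 \sqrt{109812566}}{28689825} \approx 0.35545$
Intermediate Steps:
$m{\left(O \right)} = \frac{-1 + O}{-14 + O}$
$\frac{13003 - 3933}{28836} + \frac{\sqrt{7377 + m{\left(-108 \right)}}}{\left(-75\right) \left(-28 + \frac{1}{112 + 112}\right)} = \frac{13003 - 3933}{28836} + \frac{\sqrt{7377 + \frac{-1 - 108}{-14 - 108}}}{\left(-75\right) \left(-28 + \frac{1}{112 + 112}\right)} = \left(13003 - 3933\right) \frac{1}{28836} + \frac{\sqrt{7377 + \frac{1}{-122} \left(-109\right)}}{\left(-75\right) \left(-28 + \frac{1}{224}\right)} = 9070 \cdot \frac{1}{28836} + \frac{\sqrt{7377 - - \frac{109}{122}}}{\left(-75\right) \left(-28 + \frac{1}{224}\right)} = \frac{4535}{14418} + \frac{\sqrt{7377 + \frac{109}{122}}}{\left(-75\right) \left(- \frac{6271}{224}\right)} = \frac{4535}{14418} + \frac{\sqrt{\frac{900103}{122}}}{\frac{470325}{224}} = \frac{4535}{14418} + \frac{\sqrt{109812566}}{122} \cdot \frac{224}{470325} = \frac{4535}{14418} + \frac{112 \sqrt{109812566}}{28689825}$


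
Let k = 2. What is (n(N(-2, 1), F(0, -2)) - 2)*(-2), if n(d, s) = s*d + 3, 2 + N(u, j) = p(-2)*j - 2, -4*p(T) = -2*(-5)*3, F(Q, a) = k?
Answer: 44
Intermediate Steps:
F(Q, a) = 2
p(T) = -15/2 (p(T) = -(-2*(-5))*3/4 = -5*3/2 = -1/4*30 = -15/2)
N(u, j) = -4 - 15*j/2 (N(u, j) = -2 + (-15*j/2 - 2) = -2 + (-2 - 15*j/2) = -4 - 15*j/2)
n(d, s) = 3 + d*s (n(d, s) = d*s + 3 = 3 + d*s)
(n(N(-2, 1), F(0, -2)) - 2)*(-2) = ((3 + (-4 - 15/2*1)*2) - 2)*(-2) = ((3 + (-4 - 15/2)*2) - 2)*(-2) = ((3 - 23/2*2) - 2)*(-2) = ((3 - 23) - 2)*(-2) = (-20 - 2)*(-2) = -22*(-2) = 44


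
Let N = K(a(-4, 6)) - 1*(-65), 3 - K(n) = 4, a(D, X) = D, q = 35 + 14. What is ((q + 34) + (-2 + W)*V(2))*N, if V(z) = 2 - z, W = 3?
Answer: 5312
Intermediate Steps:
q = 49
K(n) = -1 (K(n) = 3 - 1*4 = 3 - 4 = -1)
N = 64 (N = -1 - 1*(-65) = -1 + 65 = 64)
((q + 34) + (-2 + W)*V(2))*N = ((49 + 34) + (-2 + 3)*(2 - 1*2))*64 = (83 + 1*(2 - 2))*64 = (83 + 1*0)*64 = (83 + 0)*64 = 83*64 = 5312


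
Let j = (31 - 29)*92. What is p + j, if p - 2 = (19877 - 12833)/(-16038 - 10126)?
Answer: 1214865/6541 ≈ 185.73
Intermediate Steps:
p = 11321/6541 (p = 2 + (19877 - 12833)/(-16038 - 10126) = 2 + 7044/(-26164) = 2 + 7044*(-1/26164) = 2 - 1761/6541 = 11321/6541 ≈ 1.7308)
j = 184 (j = 2*92 = 184)
p + j = 11321/6541 + 184 = 1214865/6541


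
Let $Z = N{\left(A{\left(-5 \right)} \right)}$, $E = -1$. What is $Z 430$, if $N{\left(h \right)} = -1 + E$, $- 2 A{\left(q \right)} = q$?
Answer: $-860$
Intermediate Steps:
$A{\left(q \right)} = - \frac{q}{2}$
$N{\left(h \right)} = -2$ ($N{\left(h \right)} = -1 - 1 = -2$)
$Z = -2$
$Z 430 = \left(-2\right) 430 = -860$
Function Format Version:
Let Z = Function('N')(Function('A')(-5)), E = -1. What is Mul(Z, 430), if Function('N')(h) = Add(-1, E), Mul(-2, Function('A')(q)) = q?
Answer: -860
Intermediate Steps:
Function('A')(q) = Mul(Rational(-1, 2), q)
Function('N')(h) = -2 (Function('N')(h) = Add(-1, -1) = -2)
Z = -2
Mul(Z, 430) = Mul(-2, 430) = -860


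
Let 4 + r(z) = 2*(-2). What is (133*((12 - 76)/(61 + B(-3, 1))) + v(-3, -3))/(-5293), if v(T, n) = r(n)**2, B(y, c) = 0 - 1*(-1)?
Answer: 2272/164083 ≈ 0.013847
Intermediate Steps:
B(y, c) = 1 (B(y, c) = 0 + 1 = 1)
r(z) = -8 (r(z) = -4 + 2*(-2) = -4 - 4 = -8)
v(T, n) = 64 (v(T, n) = (-8)**2 = 64)
(133*((12 - 76)/(61 + B(-3, 1))) + v(-3, -3))/(-5293) = (133*((12 - 76)/(61 + 1)) + 64)/(-5293) = (133*(-64/62) + 64)*(-1/5293) = (133*(-64*1/62) + 64)*(-1/5293) = (133*(-32/31) + 64)*(-1/5293) = (-4256/31 + 64)*(-1/5293) = -2272/31*(-1/5293) = 2272/164083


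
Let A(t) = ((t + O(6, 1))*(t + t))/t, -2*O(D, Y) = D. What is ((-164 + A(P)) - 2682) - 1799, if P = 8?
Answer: -4635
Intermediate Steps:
O(D, Y) = -D/2
A(t) = -6 + 2*t (A(t) = ((t - 1/2*6)*(t + t))/t = ((t - 3)*(2*t))/t = ((-3 + t)*(2*t))/t = (2*t*(-3 + t))/t = -6 + 2*t)
((-164 + A(P)) - 2682) - 1799 = ((-164 + (-6 + 2*8)) - 2682) - 1799 = ((-164 + (-6 + 16)) - 2682) - 1799 = ((-164 + 10) - 2682) - 1799 = (-154 - 2682) - 1799 = -2836 - 1799 = -4635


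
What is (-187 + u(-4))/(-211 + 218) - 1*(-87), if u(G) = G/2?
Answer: 60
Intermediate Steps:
u(G) = G/2 (u(G) = G*(½) = G/2)
(-187 + u(-4))/(-211 + 218) - 1*(-87) = (-187 + (½)*(-4))/(-211 + 218) - 1*(-87) = (-187 - 2)/7 + 87 = -189*⅐ + 87 = -27 + 87 = 60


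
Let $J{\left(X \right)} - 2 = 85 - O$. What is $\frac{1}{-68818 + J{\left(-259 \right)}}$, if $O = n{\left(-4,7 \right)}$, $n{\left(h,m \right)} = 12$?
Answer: $- \frac{1}{68743} \approx -1.4547 \cdot 10^{-5}$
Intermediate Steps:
$O = 12$
$J{\left(X \right)} = 75$ ($J{\left(X \right)} = 2 + \left(85 - 12\right) = 2 + 73 = 75$)
$\frac{1}{-68818 + J{\left(-259 \right)}} = \frac{1}{-68818 + 75} = \frac{1}{-68743} = - \frac{1}{68743}$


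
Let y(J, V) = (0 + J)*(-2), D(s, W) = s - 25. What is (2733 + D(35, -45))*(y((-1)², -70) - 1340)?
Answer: -3681106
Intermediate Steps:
D(s, W) = -25 + s
y(J, V) = -2*J (y(J, V) = J*(-2) = -2*J)
(2733 + D(35, -45))*(y((-1)², -70) - 1340) = (2733 + (-25 + 35))*(-2*(-1)² - 1340) = (2733 + 10)*(-2*1 - 1340) = 2743*(-2 - 1340) = 2743*(-1342) = -3681106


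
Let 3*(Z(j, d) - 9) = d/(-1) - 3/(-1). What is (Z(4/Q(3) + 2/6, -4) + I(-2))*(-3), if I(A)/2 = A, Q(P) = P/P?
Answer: -22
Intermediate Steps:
Q(P) = 1
I(A) = 2*A
Z(j, d) = 10 - d/3 (Z(j, d) = 9 + (d/(-1) - 3/(-1))/3 = 9 + (d*(-1) - 3*(-1))/3 = 9 + (-d + 3)/3 = 9 + (3 - d)/3 = 9 + (1 - d/3) = 10 - d/3)
(Z(4/Q(3) + 2/6, -4) + I(-2))*(-3) = ((10 - ⅓*(-4)) + 2*(-2))*(-3) = ((10 + 4/3) - 4)*(-3) = (34/3 - 4)*(-3) = (22/3)*(-3) = -22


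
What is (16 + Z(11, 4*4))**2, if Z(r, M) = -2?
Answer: 196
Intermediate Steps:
(16 + Z(11, 4*4))**2 = (16 - 2)**2 = 14**2 = 196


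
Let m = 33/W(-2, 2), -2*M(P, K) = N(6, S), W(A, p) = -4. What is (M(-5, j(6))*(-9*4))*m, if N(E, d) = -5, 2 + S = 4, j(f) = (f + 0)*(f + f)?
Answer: 1485/2 ≈ 742.50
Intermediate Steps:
j(f) = 2*f² (j(f) = f*(2*f) = 2*f²)
S = 2 (S = -2 + 4 = 2)
M(P, K) = 5/2 (M(P, K) = -½*(-5) = 5/2)
m = -33/4 (m = 33/(-4) = 33*(-¼) = -33/4 ≈ -8.2500)
(M(-5, j(6))*(-9*4))*m = (5*(-9*4)/2)*(-33/4) = ((5/2)*(-36))*(-33/4) = -90*(-33/4) = 1485/2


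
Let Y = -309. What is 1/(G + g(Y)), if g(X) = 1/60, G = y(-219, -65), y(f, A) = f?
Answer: -60/13139 ≈ -0.0045666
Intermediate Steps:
G = -219
g(X) = 1/60
1/(G + g(Y)) = 1/(-219 + 1/60) = 1/(-13139/60) = -60/13139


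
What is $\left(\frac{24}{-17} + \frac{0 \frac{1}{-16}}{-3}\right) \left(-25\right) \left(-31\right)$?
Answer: $- \frac{18600}{17} \approx -1094.1$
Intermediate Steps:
$\left(\frac{24}{-17} + \frac{0 \frac{1}{-16}}{-3}\right) \left(-25\right) \left(-31\right) = \left(24 \left(- \frac{1}{17}\right) + 0 \left(- \frac{1}{16}\right) \left(- \frac{1}{3}\right)\right) \left(-25\right) \left(-31\right) = \left(- \frac{24}{17} + 0 \left(- \frac{1}{3}\right)\right) \left(-25\right) \left(-31\right) = \left(- \frac{24}{17} + 0\right) \left(-25\right) \left(-31\right) = \left(- \frac{24}{17}\right) \left(-25\right) \left(-31\right) = \frac{600}{17} \left(-31\right) = - \frac{18600}{17}$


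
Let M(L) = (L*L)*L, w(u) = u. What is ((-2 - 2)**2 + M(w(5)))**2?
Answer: 19881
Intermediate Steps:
M(L) = L**3 (M(L) = L**2*L = L**3)
((-2 - 2)**2 + M(w(5)))**2 = ((-2 - 2)**2 + 5**3)**2 = ((-4)**2 + 125)**2 = (16 + 125)**2 = 141**2 = 19881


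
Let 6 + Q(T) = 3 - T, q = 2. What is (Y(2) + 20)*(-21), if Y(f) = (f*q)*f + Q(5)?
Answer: -420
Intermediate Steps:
Q(T) = -3 - T (Q(T) = -6 + (3 - T) = -3 - T)
Y(f) = -8 + 2*f² (Y(f) = (f*2)*f + (-3 - 1*5) = (2*f)*f + (-3 - 5) = 2*f² - 8 = -8 + 2*f²)
(Y(2) + 20)*(-21) = ((-8 + 2*2²) + 20)*(-21) = ((-8 + 2*4) + 20)*(-21) = ((-8 + 8) + 20)*(-21) = (0 + 20)*(-21) = 20*(-21) = -420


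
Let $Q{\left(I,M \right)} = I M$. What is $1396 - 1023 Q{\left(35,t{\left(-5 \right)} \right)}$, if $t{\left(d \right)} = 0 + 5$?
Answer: $-177629$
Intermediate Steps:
$t{\left(d \right)} = 5$
$1396 - 1023 Q{\left(35,t{\left(-5 \right)} \right)} = 1396 - 1023 \cdot 35 \cdot 5 = 1396 - 179025 = -177629$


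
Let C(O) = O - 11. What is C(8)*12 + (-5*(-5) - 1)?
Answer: -12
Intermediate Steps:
C(O) = -11 + O
C(8)*12 + (-5*(-5) - 1) = (-11 + 8)*12 + (-5*(-5) - 1) = -3*12 + (25 - 1) = -36 + 24 = -12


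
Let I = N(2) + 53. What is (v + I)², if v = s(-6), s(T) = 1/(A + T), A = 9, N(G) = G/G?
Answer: 26569/9 ≈ 2952.1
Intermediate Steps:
N(G) = 1
s(T) = 1/(9 + T)
v = ⅓ (v = 1/(9 - 6) = 1/3 = ⅓ ≈ 0.33333)
I = 54 (I = 1 + 53 = 54)
(v + I)² = (⅓ + 54)² = (163/3)² = 26569/9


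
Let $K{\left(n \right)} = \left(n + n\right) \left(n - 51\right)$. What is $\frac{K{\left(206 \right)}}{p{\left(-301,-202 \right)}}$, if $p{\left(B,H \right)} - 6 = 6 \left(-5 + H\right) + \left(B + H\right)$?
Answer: $- \frac{63860}{1739} \approx -36.722$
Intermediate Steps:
$K{\left(n \right)} = 2 n \left(-51 + n\right)$
$p{\left(B,H \right)} = -24 + B + 7 H$ ($p{\left(B,H \right)} = 6 + \left(6 \left(-5 + H\right) + \left(B + H\right)\right) = 6 + \left(\left(-30 + 6 H\right) + \left(B + H\right)\right) = 6 + \left(-30 + B + 7 H\right) = -24 + B + 7 H$)
$\frac{K{\left(206 \right)}}{p{\left(-301,-202 \right)}} = \frac{2 \cdot 206 \left(-51 + 206\right)}{-24 - 301 + 7 \left(-202\right)} = \frac{2 \cdot 206 \cdot 155}{-24 - 301 - 1414} = \frac{63860}{-1739} = 63860 \left(- \frac{1}{1739}\right) = - \frac{63860}{1739}$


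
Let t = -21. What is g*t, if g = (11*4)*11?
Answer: -10164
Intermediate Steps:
g = 484 (g = 44*11 = 484)
g*t = 484*(-21) = -10164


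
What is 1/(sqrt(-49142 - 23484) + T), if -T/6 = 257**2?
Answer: -198147/78524503531 - I*sqrt(72626)/157049007062 ≈ -2.5234e-6 - 1.716e-9*I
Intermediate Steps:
T = -396294 (T = -6*257**2 = -6*66049 = -396294)
1/(sqrt(-49142 - 23484) + T) = 1/(sqrt(-49142 - 23484) - 396294) = 1/(sqrt(-72626) - 396294) = 1/(I*sqrt(72626) - 396294) = 1/(-396294 + I*sqrt(72626))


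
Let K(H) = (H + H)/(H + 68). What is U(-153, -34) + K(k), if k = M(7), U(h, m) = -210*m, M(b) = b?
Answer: 535514/75 ≈ 7140.2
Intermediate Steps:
k = 7
K(H) = 2*H/(68 + H) (K(H) = (2*H)/(68 + H) = 2*H/(68 + H))
U(-153, -34) + K(k) = -210*(-34) + 2*7/(68 + 7) = 7140 + 2*7/75 = 7140 + 2*7*(1/75) = 7140 + 14/75 = 535514/75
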